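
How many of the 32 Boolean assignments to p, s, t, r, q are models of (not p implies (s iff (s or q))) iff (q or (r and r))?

Initial set: {T ((not p implies (s iff (s or q))) iff (q or (r and r)))}.
T ((not p implies (s iff (s or q))) iff (q or (r and r))): β-rule — branch into T (not p implies (s iff (s or q))), T (q or (r and r))  //  F (not p implies (s iff (s or q))), F (q or (r and r)).
  branch 1 (add T (not p implies (s iff (s or q))), T (q or (r and r))):
    T (not p implies (s iff (s or q))): β-rule — branch into F not p  //  T (s iff (s or q)).
      branch 1.1 (add F not p):
        T (q or (r and r)): β-rule — branch into T q  //  T (r and r).
          branch 1.1.1 (add T q):
            ○ open, literals {p=T, q=T}.
          branch 1.1.2 (add T (r and r)):
            T (r and r): α-rule — add T r, T r.
            ○ open, literals {p=T, r=T}.
      branch 1.2 (add T (s iff (s or q))):
        T (q or (r and r)): β-rule — branch into T q  //  T (r and r).
          branch 1.2.1 (add T q):
            T (s iff (s or q)): β-rule — branch into T s, T (s or q)  //  F s, F (s or q).
              branch 1.2.1.1 (add T s, T (s or q)):
                T (s or q): β-rule — branch into T s  //  T q.
                  branch 1.2.1.1.1 (add T s):
                    ○ open, literals {q=T, s=T}.
                  branch 1.2.1.1.2 (add T q):
                    ○ open, literals {q=T, s=T}.
              branch 1.2.1.2 (add F s, F (s or q)):
                F (s or q): α-rule — add F s, F q.
                × closes — contains both q and not q.
          branch 1.2.2 (add T (r and r)):
            T (r and r): α-rule — add T r, T r.
            T (s iff (s or q)): β-rule — branch into T s, T (s or q)  //  F s, F (s or q).
              branch 1.2.2.1 (add T s, T (s or q)):
                T (s or q): β-rule — branch into T s  //  T q.
                  branch 1.2.2.1.1 (add T s):
                    ○ open, literals {r=T, s=T}.
                  branch 1.2.2.1.2 (add T q):
                    ○ open, literals {q=T, r=T, s=T}.
              branch 1.2.2.2 (add F s, F (s or q)):
                F (s or q): α-rule — add F s, F q.
                ○ open, literals {q=F, r=T, s=F}.
  branch 2 (add F (not p implies (s iff (s or q))), F (q or (r and r))):
    F (not p implies (s iff (s or q))): α-rule — add T not p, F (s iff (s or q)).
    F (q or (r and r)): α-rule — add F q, F (r and r).
    F (s iff (s or q)): β-rule — branch into T s, F (s or q)  //  F s, T (s or q).
      branch 2.1 (add T s, F (s or q)):
        F (s or q): α-rule — add F s, F q.
        × closes — contains both s and not s.
      branch 2.2 (add F s, T (s or q)):
        F (r and r): β-rule — branch into F r  //  F r.
          branch 2.2.1 (add F r):
            T (s or q): β-rule — branch into T s  //  T q.
              branch 2.2.1.1 (add T s):
                × closes — contains both s and not s.
              branch 2.2.1.2 (add T q):
                × closes — contains both q and not q.
          branch 2.2.2 (add F r):
            T (s or q): β-rule — branch into T s  //  T q.
              branch 2.2.2.1 (add T s):
                × closes — contains both s and not s.
              branch 2.2.2.2 (add T q):
                × closes — contains both q and not q.
6 branches closed, 7 open.
Each open branch fixes some atoms; the unmentioned ones are free. Counting distinct full assignments: branch {p=T, q=T} (s, t, r) contributes 8 new; branch {p=T, r=T} (s, t, q) contributes 4 new; branch {q=T, s=T} (p, t, r) contributes 4 new; branch {q=T, s=T} (p, t, r) contributes 0 new; branch {r=T, s=T} (p, t, q) contributes 2 new; branch {q=T, r=T, s=T} (p, t) contributes 0 new; branch {q=F, r=T, s=F} (p, t) contributes 2 new. Total: 20.

20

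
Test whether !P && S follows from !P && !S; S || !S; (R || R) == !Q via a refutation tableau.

Initial set: {(!P && !S); (S || !S); ((R || R) == !Q); !(!P && S)}.
(!P && !S): α-rule — add !P, !S.
(S || !S): β-rule — branch into S  //  !S.
  branch 1 (add S):
    × closes — contains both S and !S.
  branch 2 (add !S):
    ((R || R) == !Q): β-rule — branch into (R || R), !Q  //  !(R || R), !!Q.
      branch 2.1 (add (R || R), !Q):
        !(!P && S): β-rule — branch into !!P  //  !S.
          branch 2.1.1 (add !!P):
            × closes — contains both P and !P.
          branch 2.1.2 (add !S):
            (R || R): β-rule — branch into R  //  R.
              branch 2.1.2.1 (add R):
                ○ open, literals {P=F, Q=F, R=T, S=F}.
              branch 2.1.2.2 (add R):
                ○ open, literals {P=F, Q=F, R=T, S=F}.
      branch 2.2 (add !(R || R), !!Q):
        !(R || R): α-rule — add !R, !R.
        !(!P && S): β-rule — branch into !!P  //  !S.
          branch 2.2.1 (add !!P):
            × closes — contains both P and !P.
          branch 2.2.2 (add !S):
            ○ open, literals {P=F, Q=T, R=F, S=F}.
3 branches closed, 3 open.
An open branch gives a countermodel: P=F, Q=F, R=T, S=F (unmentioned atoms arbitrary); the premises hold there but the conclusion fails.

No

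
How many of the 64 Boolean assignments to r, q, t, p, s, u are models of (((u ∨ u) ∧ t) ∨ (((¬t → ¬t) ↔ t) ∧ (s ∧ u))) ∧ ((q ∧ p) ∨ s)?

10

Initial set: {((((u ∨ u) ∧ t) ∨ (((¬t → ¬t) ↔ t) ∧ (s ∧ u))) ∧ ((q ∧ p) ∨ s))}.
((((u ∨ u) ∧ t) ∨ (((¬t → ¬t) ↔ t) ∧ (s ∧ u))) ∧ ((q ∧ p) ∨ s)): α-rule — add (((u ∨ u) ∧ t) ∨ (((¬t → ¬t) ↔ t) ∧ (s ∧ u))), ((q ∧ p) ∨ s).
(((u ∨ u) ∧ t) ∨ (((¬t → ¬t) ↔ t) ∧ (s ∧ u))): β-rule — branch into ((u ∨ u) ∧ t)  //  (((¬t → ¬t) ↔ t) ∧ (s ∧ u)).
  branch 1 (add ((u ∨ u) ∧ t)):
    ((u ∨ u) ∧ t): α-rule — add (u ∨ u), t.
    ((q ∧ p) ∨ s): β-rule — branch into (q ∧ p)  //  s.
      branch 1.1 (add (q ∧ p)):
        (q ∧ p): α-rule — add q, p.
        (u ∨ u): β-rule — branch into u  //  u.
          branch 1.1.1 (add u):
            ○ open, literals {p=T, q=T, t=T, u=T}.
          branch 1.1.2 (add u):
            ○ open, literals {p=T, q=T, t=T, u=T}.
      branch 1.2 (add s):
        (u ∨ u): β-rule — branch into u  //  u.
          branch 1.2.1 (add u):
            ○ open, literals {s=T, t=T, u=T}.
          branch 1.2.2 (add u):
            ○ open, literals {s=T, t=T, u=T}.
  branch 2 (add (((¬t → ¬t) ↔ t) ∧ (s ∧ u))):
    (((¬t → ¬t) ↔ t) ∧ (s ∧ u)): α-rule — add ((¬t → ¬t) ↔ t), (s ∧ u).
    (s ∧ u): α-rule — add s, u.
    ((q ∧ p) ∨ s): β-rule — branch into (q ∧ p)  //  s.
      branch 2.1 (add (q ∧ p)):
        (q ∧ p): α-rule — add q, p.
        ((¬t → ¬t) ↔ t): β-rule — branch into (¬t → ¬t), t  //  ¬(¬t → ¬t), ¬t.
          branch 2.1.1 (add (¬t → ¬t), t):
            (¬t → ¬t): β-rule — branch into ¬¬t  //  ¬t.
              branch 2.1.1.1 (add ¬¬t):
                ○ open, literals {p=T, q=T, s=T, t=T, u=T}.
              branch 2.1.1.2 (add ¬t):
                × closes — contains both t and ¬t.
          branch 2.1.2 (add ¬(¬t → ¬t), ¬t):
            ¬(¬t → ¬t): α-rule — add ¬t, ¬¬t.
            × closes — contains both t and ¬t.
      branch 2.2 (add s):
        ((¬t → ¬t) ↔ t): β-rule — branch into (¬t → ¬t), t  //  ¬(¬t → ¬t), ¬t.
          branch 2.2.1 (add (¬t → ¬t), t):
            (¬t → ¬t): β-rule — branch into ¬¬t  //  ¬t.
              branch 2.2.1.1 (add ¬¬t):
                ○ open, literals {s=T, t=T, u=T}.
              branch 2.2.1.2 (add ¬t):
                × closes — contains both t and ¬t.
          branch 2.2.2 (add ¬(¬t → ¬t), ¬t):
            ¬(¬t → ¬t): α-rule — add ¬t, ¬¬t.
            × closes — contains both t and ¬t.
4 branches closed, 6 open.
Each open branch fixes some atoms; the unmentioned ones are free. Counting distinct full assignments: branch {p=T, q=T, t=T, u=T} (r, s) contributes 4 new; branch {p=T, q=T, t=T, u=T} (r, s) contributes 0 new; branch {s=T, t=T, u=T} (r, q, p) contributes 6 new; branch {s=T, t=T, u=T} (r, q, p) contributes 0 new; branch {p=T, q=T, s=T, t=T, u=T} (r) contributes 0 new; branch {s=T, t=T, u=T} (r, q, p) contributes 0 new. Total: 10.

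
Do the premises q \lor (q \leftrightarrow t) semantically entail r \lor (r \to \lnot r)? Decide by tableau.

Yes

Initial set: {(q \lor (q \leftrightarrow t)); \lnot (r \lor (r \to \lnot r))}.
\lnot (r \lor (r \to \lnot r)): α-rule — add \lnot r, \lnot (r \to \lnot r).
\lnot (r \to \lnot r): α-rule — add r, \lnot \lnot r.
× closes — contains both r and \lnot r.
All 1 branch closes.
Every branch closed, so the premises entail the conclusion.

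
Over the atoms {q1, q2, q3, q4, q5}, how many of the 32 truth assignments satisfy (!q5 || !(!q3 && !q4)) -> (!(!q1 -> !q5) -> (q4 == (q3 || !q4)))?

Initial set: {T ((!q5 || !(!q3 && !q4)) -> (!(!q1 -> !q5) -> (q4 == (q3 || !q4))))}.
T ((!q5 || !(!q3 && !q4)) -> (!(!q1 -> !q5) -> (q4 == (q3 || !q4)))): β-rule — branch into F (!q5 || !(!q3 && !q4))  //  T (!(!q1 -> !q5) -> (q4 == (q3 || !q4))).
  branch 1 (add F (!q5 || !(!q3 && !q4))):
    F (!q5 || !(!q3 && !q4)): α-rule — add F !q5, F !(!q3 && !q4).
    F !(!q3 && !q4): α-rule — add T !q3, T !q4.
    ○ open, literals {q3=false, q4=false, q5=true}.
  branch 2 (add T (!(!q1 -> !q5) -> (q4 == (q3 || !q4)))):
    T (!(!q1 -> !q5) -> (q4 == (q3 || !q4))): β-rule — branch into F !(!q1 -> !q5)  //  T (q4 == (q3 || !q4)).
      branch 2.1 (add F !(!q1 -> !q5)):
        F !(!q1 -> !q5): β-rule — branch into F !q1  //  T !q5.
          branch 2.1.1 (add F !q1):
            ○ open, literals {q1=true}.
          branch 2.1.2 (add T !q5):
            ○ open, literals {q5=false}.
      branch 2.2 (add T (q4 == (q3 || !q4))):
        T (q4 == (q3 || !q4)): β-rule — branch into T q4, T (q3 || !q4)  //  F q4, F (q3 || !q4).
          branch 2.2.1 (add T q4, T (q3 || !q4)):
            T (q3 || !q4): β-rule — branch into T q3  //  T !q4.
              branch 2.2.1.1 (add T q3):
                ○ open, literals {q3=true, q4=true}.
              branch 2.2.1.2 (add T !q4):
                × closes — contains both q4 and !q4.
          branch 2.2.2 (add F q4, F (q3 || !q4)):
            F (q3 || !q4): α-rule — add F q3, F !q4.
            × closes — contains both q4 and !q4.
2 branches closed, 4 open.
Each open branch fixes some atoms; the unmentioned ones are free. Counting distinct full assignments: branch {q3=false, q4=false, q5=true} (q1, q2) contributes 4 new; branch {q1=true} (q2, q3, q4, q5) contributes 14 new; branch {q5=false} (q1, q2, q3, q4) contributes 8 new; branch {q3=true, q4=true} (q1, q2, q5) contributes 2 new. Total: 28.

28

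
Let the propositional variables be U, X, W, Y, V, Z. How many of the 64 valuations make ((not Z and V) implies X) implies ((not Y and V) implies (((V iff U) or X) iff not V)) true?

Initial set: {(((not Z and V) implies X) implies ((not Y and V) implies (((V iff U) or X) iff not V)))}.
(((not Z and V) implies X) implies ((not Y and V) implies (((V iff U) or X) iff not V))): β-rule — branch into not ((not Z and V) implies X)  //  ((not Y and V) implies (((V iff U) or X) iff not V)).
  branch 1 (add not ((not Z and V) implies X)):
    not ((not Z and V) implies X): α-rule — add (not Z and V), not X.
    (not Z and V): α-rule — add not Z, V.
    ○ open, literals {V=T, X=F, Z=F}.
  branch 2 (add ((not Y and V) implies (((V iff U) or X) iff not V))):
    ((not Y and V) implies (((V iff U) or X) iff not V)): β-rule — branch into not (not Y and V)  //  (((V iff U) or X) iff not V).
      branch 2.1 (add not (not Y and V)):
        not (not Y and V): β-rule — branch into not not Y  //  not V.
          branch 2.1.1 (add not not Y):
            ○ open, literals {Y=T}.
          branch 2.1.2 (add not V):
            ○ open, literals {V=F}.
      branch 2.2 (add (((V iff U) or X) iff not V)):
        (((V iff U) or X) iff not V): β-rule — branch into ((V iff U) or X), not V  //  not ((V iff U) or X), not not V.
          branch 2.2.1 (add ((V iff U) or X), not V):
            ((V iff U) or X): β-rule — branch into (V iff U)  //  X.
              branch 2.2.1.1 (add (V iff U)):
                (V iff U): β-rule — branch into V, U  //  not V, not U.
                  branch 2.2.1.1.1 (add V, U):
                    × closes — contains both V and not V.
                  branch 2.2.1.1.2 (add not V, not U):
                    ○ open, literals {U=F, V=F}.
              branch 2.2.1.2 (add X):
                ○ open, literals {V=F, X=T}.
          branch 2.2.2 (add not ((V iff U) or X), not not V):
            not ((V iff U) or X): α-rule — add not (V iff U), not X.
            not (V iff U): β-rule — branch into V, not U  //  not V, U.
              branch 2.2.2.1 (add V, not U):
                ○ open, literals {U=F, V=T, X=F}.
              branch 2.2.2.2 (add not V, U):
                × closes — contains both V and not V.
2 branches closed, 6 open.
Each open branch fixes some atoms; the unmentioned ones are free. Counting distinct full assignments: branch {V=T, X=F, Z=F} (U, W, Y) contributes 8 new; branch {Y=T} (U, X, W, V, Z) contributes 28 new; branch {V=F} (U, X, W, Y, Z) contributes 16 new; branch {U=F, V=F} (X, W, Y, Z) contributes 0 new; branch {V=F, X=T} (U, W, Y, Z) contributes 0 new; branch {U=F, V=T, X=F} (W, Y, Z) contributes 2 new. Total: 54.

54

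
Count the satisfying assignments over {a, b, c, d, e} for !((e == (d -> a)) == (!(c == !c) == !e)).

24

Initial set: {!((e == (d -> a)) == (!(c == !c) == !e))}.
!((e == (d -> a)) == (!(c == !c) == !e)): β-rule — branch into (e == (d -> a)), !(!(c == !c) == !e)  //  !(e == (d -> a)), (!(c == !c) == !e).
  branch 1 (add (e == (d -> a)), !(!(c == !c) == !e)):
    (e == (d -> a)): β-rule — branch into e, (d -> a)  //  !e, !(d -> a).
      branch 1.1 (add e, (d -> a)):
        !(!(c == !c) == !e): β-rule — branch into !(c == !c), !!e  //  !!(c == !c), !e.
          branch 1.1.1 (add !(c == !c), !!e):
            (d -> a): β-rule — branch into !d  //  a.
              branch 1.1.1.1 (add !d):
                !(c == !c): β-rule — branch into c, !!c  //  !c, !c.
                  branch 1.1.1.1.1 (add c, !!c):
                    ○ open, literals {c=T, d=F, e=T}.
                  branch 1.1.1.1.2 (add !c, !c):
                    ○ open, literals {c=F, d=F, e=T}.
              branch 1.1.1.2 (add a):
                !(c == !c): β-rule — branch into c, !!c  //  !c, !c.
                  branch 1.1.1.2.1 (add c, !!c):
                    ○ open, literals {a=T, c=T, e=T}.
                  branch 1.1.1.2.2 (add !c, !c):
                    ○ open, literals {a=T, c=F, e=T}.
          branch 1.1.2 (add !!(c == !c), !e):
            × closes — contains both e and !e.
      branch 1.2 (add !e, !(d -> a)):
        !(d -> a): α-rule — add d, !a.
        !(!(c == !c) == !e): β-rule — branch into !(c == !c), !!e  //  !!(c == !c), !e.
          branch 1.2.1 (add !(c == !c), !!e):
            × closes — contains both e and !e.
          branch 1.2.2 (add !!(c == !c), !e):
            !!(c == !c): β-rule — branch into c, !c  //  !c, !!c.
              branch 1.2.2.1 (add c, !c):
                × closes — contains both c and !c.
              branch 1.2.2.2 (add !c, !!c):
                × closes — contains both c and !c.
  branch 2 (add !(e == (d -> a)), (!(c == !c) == !e)):
    !(e == (d -> a)): β-rule — branch into e, !(d -> a)  //  !e, (d -> a).
      branch 2.1 (add e, !(d -> a)):
        !(d -> a): α-rule — add d, !a.
        (!(c == !c) == !e): β-rule — branch into !(c == !c), !e  //  !!(c == !c), !!e.
          branch 2.1.1 (add !(c == !c), !e):
            × closes — contains both e and !e.
          branch 2.1.2 (add !!(c == !c), !!e):
            !!(c == !c): β-rule — branch into c, !c  //  !c, !!c.
              branch 2.1.2.1 (add c, !c):
                × closes — contains both c and !c.
              branch 2.1.2.2 (add !c, !!c):
                × closes — contains both c and !c.
      branch 2.2 (add !e, (d -> a)):
        (!(c == !c) == !e): β-rule — branch into !(c == !c), !e  //  !!(c == !c), !!e.
          branch 2.2.1 (add !(c == !c), !e):
            (d -> a): β-rule — branch into !d  //  a.
              branch 2.2.1.1 (add !d):
                !(c == !c): β-rule — branch into c, !!c  //  !c, !c.
                  branch 2.2.1.1.1 (add c, !!c):
                    ○ open, literals {c=T, d=F, e=F}.
                  branch 2.2.1.1.2 (add !c, !c):
                    ○ open, literals {c=F, d=F, e=F}.
              branch 2.2.1.2 (add a):
                !(c == !c): β-rule — branch into c, !!c  //  !c, !c.
                  branch 2.2.1.2.1 (add c, !!c):
                    ○ open, literals {a=T, c=T, e=F}.
                  branch 2.2.1.2.2 (add !c, !c):
                    ○ open, literals {a=T, c=F, e=F}.
          branch 2.2.2 (add !!(c == !c), !!e):
            × closes — contains both e and !e.
8 branches closed, 8 open.
Each open branch fixes some atoms; the unmentioned ones are free. Counting distinct full assignments: branch {c=T, d=F, e=T} (a, b) contributes 4 new; branch {c=F, d=F, e=T} (a, b) contributes 4 new; branch {a=T, c=T, e=T} (b, d) contributes 2 new; branch {a=T, c=F, e=T} (b, d) contributes 2 new; branch {c=T, d=F, e=F} (a, b) contributes 4 new; branch {c=F, d=F, e=F} (a, b) contributes 4 new; branch {a=T, c=T, e=F} (b, d) contributes 2 new; branch {a=T, c=F, e=F} (b, d) contributes 2 new. Total: 24.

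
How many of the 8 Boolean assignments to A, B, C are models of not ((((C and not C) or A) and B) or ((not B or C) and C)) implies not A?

Initial set: {(not ((((C and not C) or A) and B) or ((not B or C) and C)) implies not A)}.
(not ((((C and not C) or A) and B) or ((not B or C) and C)) implies not A): β-rule — branch into not not ((((C and not C) or A) and B) or ((not B or C) and C))  //  not A.
  branch 1 (add not not ((((C and not C) or A) and B) or ((not B or C) and C))):
    not not ((((C and not C) or A) and B) or ((not B or C) and C)): β-rule — branch into (((C and not C) or A) and B)  //  ((not B or C) and C).
      branch 1.1 (add (((C and not C) or A) and B)):
        (((C and not C) or A) and B): α-rule — add ((C and not C) or A), B.
        ((C and not C) or A): β-rule — branch into (C and not C)  //  A.
          branch 1.1.1 (add (C and not C)):
            (C and not C): α-rule — add C, not C.
            × closes — contains both C and not C.
          branch 1.1.2 (add A):
            ○ open, literals {A=1, B=1}.
      branch 1.2 (add ((not B or C) and C)):
        ((not B or C) and C): α-rule — add (not B or C), C.
        (not B or C): β-rule — branch into not B  //  C.
          branch 1.2.1 (add not B):
            ○ open, literals {B=0, C=1}.
          branch 1.2.2 (add C):
            ○ open, literals {C=1}.
  branch 2 (add not A):
    ○ open, literals {A=0}.
1 branch closed, 4 open.
Each open branch fixes some atoms; the unmentioned ones are free. Counting distinct full assignments: branch {A=1, B=1} (C) contributes 2 new; branch {B=0, C=1} (A) contributes 2 new; branch {C=1} (A, B) contributes 1 new; branch {A=0} (B, C) contributes 2 new. Total: 7.

7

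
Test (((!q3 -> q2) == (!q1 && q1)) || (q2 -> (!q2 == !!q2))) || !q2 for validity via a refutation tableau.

Not valid

Assume the negation and expand:
Initial set: {!((((!q3 -> q2) == (!q1 && q1)) || (q2 -> (!q2 == !!q2))) || !q2)}.
!((((!q3 -> q2) == (!q1 && q1)) || (q2 -> (!q2 == !!q2))) || !q2): α-rule — add !(((!q3 -> q2) == (!q1 && q1)) || (q2 -> (!q2 == !!q2))), !!q2.
!(((!q3 -> q2) == (!q1 && q1)) || (q2 -> (!q2 == !!q2))): α-rule — add !((!q3 -> q2) == (!q1 && q1)), !(q2 -> (!q2 == !!q2)).
!(q2 -> (!q2 == !!q2)): α-rule — add q2, !(!q2 == !!q2).
!((!q3 -> q2) == (!q1 && q1)): β-rule — branch into (!q3 -> q2), !(!q1 && q1)  //  !(!q3 -> q2), (!q1 && q1).
  branch 1 (add (!q3 -> q2), !(!q1 && q1)):
    !(!q2 == !!q2): β-rule — branch into !q2, !!!q2  //  !!q2, !!q2.
      branch 1.1 (add !q2, !!!q2):
        × closes — contains both q2 and !q2.
      branch 1.2 (add !!q2, !!q2):
        !!q2: drop double negation, giving q2.
        (!q3 -> q2): β-rule — branch into !!q3  //  q2.
          branch 1.2.1 (add !!q3):
            !(!q1 && q1): β-rule — branch into !!q1  //  !q1.
              branch 1.2.1.1 (add !!q1):
                ○ open, literals {q1=1, q2=1, q3=1}.
              branch 1.2.1.2 (add !q1):
                ○ open, literals {q1=0, q2=1, q3=1}.
          branch 1.2.2 (add q2):
            !(!q1 && q1): β-rule — branch into !!q1  //  !q1.
              branch 1.2.2.1 (add !!q1):
                ○ open, literals {q1=1, q2=1}.
              branch 1.2.2.2 (add !q1):
                ○ open, literals {q1=0, q2=1}.
  branch 2 (add !(!q3 -> q2), (!q1 && q1)):
    !(!q3 -> q2): α-rule — add !q3, !q2.
    × closes — contains both q2 and !q2.
2 branches closed, 4 open.
An open branch gives a countermodel: q1=1, q2=1, q3=1 (unmentioned atoms arbitrary); under it the original formula is false.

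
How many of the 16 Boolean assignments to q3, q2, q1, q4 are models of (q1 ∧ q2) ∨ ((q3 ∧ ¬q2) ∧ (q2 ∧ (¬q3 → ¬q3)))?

Initial set: {T ((q1 ∧ q2) ∨ ((q3 ∧ ¬q2) ∧ (q2 ∧ (¬q3 → ¬q3))))}.
T ((q1 ∧ q2) ∨ ((q3 ∧ ¬q2) ∧ (q2 ∧ (¬q3 → ¬q3)))): β-rule — branch into T (q1 ∧ q2)  //  T ((q3 ∧ ¬q2) ∧ (q2 ∧ (¬q3 → ¬q3))).
  branch 1 (add T (q1 ∧ q2)):
    T (q1 ∧ q2): α-rule — add T q1, T q2.
    ○ open, literals {q1=1, q2=1}.
  branch 2 (add T ((q3 ∧ ¬q2) ∧ (q2 ∧ (¬q3 → ¬q3)))):
    T ((q3 ∧ ¬q2) ∧ (q2 ∧ (¬q3 → ¬q3))): α-rule — add T (q3 ∧ ¬q2), T (q2 ∧ (¬q3 → ¬q3)).
    T (q3 ∧ ¬q2): α-rule — add T q3, T ¬q2.
    T (q2 ∧ (¬q3 → ¬q3)): α-rule — add T q2, T (¬q3 → ¬q3).
    × closes — contains both q2 and ¬q2.
1 branch closed, 1 open.
Each open branch fixes some atoms; the unmentioned ones are free. Counting distinct full assignments: branch {q1=1, q2=1} (q3, q4) contributes 4 new. Total: 4.

4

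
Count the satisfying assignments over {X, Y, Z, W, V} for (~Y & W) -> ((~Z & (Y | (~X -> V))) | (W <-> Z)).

31

Initial set: {((~Y & W) -> ((~Z & (Y | (~X -> V))) | (W <-> Z)))}.
((~Y & W) -> ((~Z & (Y | (~X -> V))) | (W <-> Z))): β-rule — branch into ~(~Y & W)  //  ((~Z & (Y | (~X -> V))) | (W <-> Z)).
  branch 1 (add ~(~Y & W)):
    ~(~Y & W): β-rule — branch into ~~Y  //  ~W.
      branch 1.1 (add ~~Y):
        ○ open, literals {Y=1}.
      branch 1.2 (add ~W):
        ○ open, literals {W=0}.
  branch 2 (add ((~Z & (Y | (~X -> V))) | (W <-> Z))):
    ((~Z & (Y | (~X -> V))) | (W <-> Z)): β-rule — branch into (~Z & (Y | (~X -> V)))  //  (W <-> Z).
      branch 2.1 (add (~Z & (Y | (~X -> V)))):
        (~Z & (Y | (~X -> V))): α-rule — add ~Z, (Y | (~X -> V)).
        (Y | (~X -> V)): β-rule — branch into Y  //  (~X -> V).
          branch 2.1.1 (add Y):
            ○ open, literals {Y=1, Z=0}.
          branch 2.1.2 (add (~X -> V)):
            (~X -> V): β-rule — branch into ~~X  //  V.
              branch 2.1.2.1 (add ~~X):
                ○ open, literals {X=1, Z=0}.
              branch 2.1.2.2 (add V):
                ○ open, literals {V=1, Z=0}.
      branch 2.2 (add (W <-> Z)):
        (W <-> Z): β-rule — branch into W, Z  //  ~W, ~Z.
          branch 2.2.1 (add W, Z):
            ○ open, literals {W=1, Z=1}.
          branch 2.2.2 (add ~W, ~Z):
            ○ open, literals {W=0, Z=0}.
0 branches closed, 7 open.
Each open branch fixes some atoms; the unmentioned ones are free. Counting distinct full assignments: branch {Y=1} (X, Z, W, V) contributes 16 new; branch {W=0} (X, Y, Z, V) contributes 8 new; branch {Y=1, Z=0} (X, W, V) contributes 0 new; branch {X=1, Z=0} (Y, W, V) contributes 2 new; branch {V=1, Z=0} (X, Y, W) contributes 1 new; branch {W=1, Z=1} (X, Y, V) contributes 4 new; branch {W=0, Z=0} (X, Y, V) contributes 0 new. Total: 31.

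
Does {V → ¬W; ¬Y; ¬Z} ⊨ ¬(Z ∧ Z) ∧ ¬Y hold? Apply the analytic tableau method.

Initial set: {(V → ¬W); ¬Y; ¬Z; ¬(¬(Z ∧ Z) ∧ ¬Y)}.
(V → ¬W): β-rule — branch into ¬V  //  ¬W.
  branch 1 (add ¬V):
    ¬(¬(Z ∧ Z) ∧ ¬Y): β-rule — branch into ¬¬(Z ∧ Z)  //  ¬¬Y.
      branch 1.1 (add ¬¬(Z ∧ Z)):
        ¬¬(Z ∧ Z): α-rule — add Z, Z.
        × closes — contains both Z and ¬Z.
      branch 1.2 (add ¬¬Y):
        × closes — contains both Y and ¬Y.
  branch 2 (add ¬W):
    ¬(¬(Z ∧ Z) ∧ ¬Y): β-rule — branch into ¬¬(Z ∧ Z)  //  ¬¬Y.
      branch 2.1 (add ¬¬(Z ∧ Z)):
        ¬¬(Z ∧ Z): α-rule — add Z, Z.
        × closes — contains both Z and ¬Z.
      branch 2.2 (add ¬¬Y):
        × closes — contains both Y and ¬Y.
All 4 branches close.
Every branch closed, so the premises entail the conclusion.

Yes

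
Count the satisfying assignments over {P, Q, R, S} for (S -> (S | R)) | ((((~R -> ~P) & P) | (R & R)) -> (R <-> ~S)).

16

Initial set: {((S -> (S | R)) | ((((~R -> ~P) & P) | (R & R)) -> (R <-> ~S)))}.
((S -> (S | R)) | ((((~R -> ~P) & P) | (R & R)) -> (R <-> ~S))): β-rule — branch into (S -> (S | R))  //  ((((~R -> ~P) & P) | (R & R)) -> (R <-> ~S)).
  branch 1 (add (S -> (S | R))):
    (S -> (S | R)): β-rule — branch into ~S  //  (S | R).
      branch 1.1 (add ~S):
        ○ open, literals {S=false}.
      branch 1.2 (add (S | R)):
        (S | R): β-rule — branch into S  //  R.
          branch 1.2.1 (add S):
            ○ open, literals {S=true}.
          branch 1.2.2 (add R):
            ○ open, literals {R=true}.
  branch 2 (add ((((~R -> ~P) & P) | (R & R)) -> (R <-> ~S))):
    ((((~R -> ~P) & P) | (R & R)) -> (R <-> ~S)): β-rule — branch into ~(((~R -> ~P) & P) | (R & R))  //  (R <-> ~S).
      branch 2.1 (add ~(((~R -> ~P) & P) | (R & R))):
        ~(((~R -> ~P) & P) | (R & R)): α-rule — add ~((~R -> ~P) & P), ~(R & R).
        ~((~R -> ~P) & P): β-rule — branch into ~(~R -> ~P)  //  ~P.
          branch 2.1.1 (add ~(~R -> ~P)):
            ~(~R -> ~P): α-rule — add ~R, ~~P.
            ~(R & R): β-rule — branch into ~R  //  ~R.
              branch 2.1.1.1 (add ~R):
                ○ open, literals {P=true, R=false}.
              branch 2.1.1.2 (add ~R):
                ○ open, literals {P=true, R=false}.
          branch 2.1.2 (add ~P):
            ~(R & R): β-rule — branch into ~R  //  ~R.
              branch 2.1.2.1 (add ~R):
                ○ open, literals {P=false, R=false}.
              branch 2.1.2.2 (add ~R):
                ○ open, literals {P=false, R=false}.
      branch 2.2 (add (R <-> ~S)):
        (R <-> ~S): β-rule — branch into R, ~S  //  ~R, ~~S.
          branch 2.2.1 (add R, ~S):
            ○ open, literals {R=true, S=false}.
          branch 2.2.2 (add ~R, ~~S):
            ○ open, literals {R=false, S=true}.
0 branches closed, 9 open.
Each open branch fixes some atoms; the unmentioned ones are free. Counting distinct full assignments: branch {S=false} (P, Q, R) contributes 8 new; branch {S=true} (P, Q, R) contributes 8 new; branch {R=true} (P, Q, S) contributes 0 new; branch {P=true, R=false} (Q, S) contributes 0 new; branch {P=true, R=false} (Q, S) contributes 0 new; branch {P=false, R=false} (Q, S) contributes 0 new; branch {P=false, R=false} (Q, S) contributes 0 new; branch {R=true, S=false} (P, Q) contributes 0 new; branch {R=false, S=true} (P, Q) contributes 0 new. Total: 16.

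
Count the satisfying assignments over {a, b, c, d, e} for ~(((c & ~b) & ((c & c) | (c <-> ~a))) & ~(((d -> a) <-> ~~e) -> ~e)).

29

Initial set: {~(((c & ~b) & ((c & c) | (c <-> ~a))) & ~(((d -> a) <-> ~~e) -> ~e))}.
~(((c & ~b) & ((c & c) | (c <-> ~a))) & ~(((d -> a) <-> ~~e) -> ~e)): β-rule — branch into ~((c & ~b) & ((c & c) | (c <-> ~a)))  //  ~~(((d -> a) <-> ~~e) -> ~e).
  branch 1 (add ~((c & ~b) & ((c & c) | (c <-> ~a)))):
    ~((c & ~b) & ((c & c) | (c <-> ~a))): β-rule — branch into ~(c & ~b)  //  ~((c & c) | (c <-> ~a)).
      branch 1.1 (add ~(c & ~b)):
        ~(c & ~b): β-rule — branch into ~c  //  ~~b.
          branch 1.1.1 (add ~c):
            ○ open, literals {c=0}.
          branch 1.1.2 (add ~~b):
            ○ open, literals {b=1}.
      branch 1.2 (add ~((c & c) | (c <-> ~a))):
        ~((c & c) | (c <-> ~a)): α-rule — add ~(c & c), ~(c <-> ~a).
        ~(c & c): β-rule — branch into ~c  //  ~c.
          branch 1.2.1 (add ~c):
            ~(c <-> ~a): β-rule — branch into c, ~~a  //  ~c, ~a.
              branch 1.2.1.1 (add c, ~~a):
                × closes — contains both c and ~c.
              branch 1.2.1.2 (add ~c, ~a):
                ○ open, literals {a=0, c=0}.
          branch 1.2.2 (add ~c):
            ~(c <-> ~a): β-rule — branch into c, ~~a  //  ~c, ~a.
              branch 1.2.2.1 (add c, ~~a):
                × closes — contains both c and ~c.
              branch 1.2.2.2 (add ~c, ~a):
                ○ open, literals {a=0, c=0}.
  branch 2 (add ~~(((d -> a) <-> ~~e) -> ~e)):
    ~~(((d -> a) <-> ~~e) -> ~e): β-rule — branch into ~((d -> a) <-> ~~e)  //  ~e.
      branch 2.1 (add ~((d -> a) <-> ~~e)):
        ~((d -> a) <-> ~~e): β-rule — branch into (d -> a), ~~~e  //  ~(d -> a), ~~e.
          branch 2.1.1 (add (d -> a), ~~~e):
            ~~~e: drop double negation, giving ~e.
            (d -> a): β-rule — branch into ~d  //  a.
              branch 2.1.1.1 (add ~d):
                ○ open, literals {d=0, e=0}.
              branch 2.1.1.2 (add a):
                ○ open, literals {a=1, e=0}.
          branch 2.1.2 (add ~(d -> a), ~~e):
            ~(d -> a): α-rule — add d, ~a.
            ~~e: drop double negation, giving e.
            ○ open, literals {a=0, d=1, e=1}.
      branch 2.2 (add ~e):
        ○ open, literals {e=0}.
2 branches closed, 8 open.
Each open branch fixes some atoms; the unmentioned ones are free. Counting distinct full assignments: branch {c=0} (a, b, d, e) contributes 16 new; branch {b=1} (a, c, d, e) contributes 8 new; branch {a=0, c=0} (b, d, e) contributes 0 new; branch {a=0, c=0} (b, d, e) contributes 0 new; branch {d=0, e=0} (a, b, c) contributes 2 new; branch {a=1, e=0} (b, c, d) contributes 1 new; branch {a=0, d=1, e=1} (b, c) contributes 1 new; branch {e=0} (a, b, c, d) contributes 1 new. Total: 29.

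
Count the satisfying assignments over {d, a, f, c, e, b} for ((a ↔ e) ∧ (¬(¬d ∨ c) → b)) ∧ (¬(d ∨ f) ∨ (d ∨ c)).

Initial set: {(((a ↔ e) ∧ (¬(¬d ∨ c) → b)) ∧ (¬(d ∨ f) ∨ (d ∨ c)))}.
(((a ↔ e) ∧ (¬(¬d ∨ c) → b)) ∧ (¬(d ∨ f) ∨ (d ∨ c))): α-rule — add ((a ↔ e) ∧ (¬(¬d ∨ c) → b)), (¬(d ∨ f) ∨ (d ∨ c)).
((a ↔ e) ∧ (¬(¬d ∨ c) → b)): α-rule — add (a ↔ e), (¬(¬d ∨ c) → b).
(¬(d ∨ f) ∨ (d ∨ c)): β-rule — branch into ¬(d ∨ f)  //  (d ∨ c).
  branch 1 (add ¬(d ∨ f)):
    ¬(d ∨ f): α-rule — add ¬d, ¬f.
    (a ↔ e): β-rule — branch into a, e  //  ¬a, ¬e.
      branch 1.1 (add a, e):
        (¬(¬d ∨ c) → b): β-rule — branch into ¬¬(¬d ∨ c)  //  b.
          branch 1.1.1 (add ¬¬(¬d ∨ c)):
            ¬¬(¬d ∨ c): β-rule — branch into ¬d  //  c.
              branch 1.1.1.1 (add ¬d):
                ○ open, literals {a=T, d=F, e=T, f=F}.
              branch 1.1.1.2 (add c):
                ○ open, literals {a=T, c=T, d=F, e=T, f=F}.
          branch 1.1.2 (add b):
            ○ open, literals {a=T, b=T, d=F, e=T, f=F}.
      branch 1.2 (add ¬a, ¬e):
        (¬(¬d ∨ c) → b): β-rule — branch into ¬¬(¬d ∨ c)  //  b.
          branch 1.2.1 (add ¬¬(¬d ∨ c)):
            ¬¬(¬d ∨ c): β-rule — branch into ¬d  //  c.
              branch 1.2.1.1 (add ¬d):
                ○ open, literals {a=F, d=F, e=F, f=F}.
              branch 1.2.1.2 (add c):
                ○ open, literals {a=F, c=T, d=F, e=F, f=F}.
          branch 1.2.2 (add b):
            ○ open, literals {a=F, b=T, d=F, e=F, f=F}.
  branch 2 (add (d ∨ c)):
    (a ↔ e): β-rule — branch into a, e  //  ¬a, ¬e.
      branch 2.1 (add a, e):
        (¬(¬d ∨ c) → b): β-rule — branch into ¬¬(¬d ∨ c)  //  b.
          branch 2.1.1 (add ¬¬(¬d ∨ c)):
            (d ∨ c): β-rule — branch into d  //  c.
              branch 2.1.1.1 (add d):
                ¬¬(¬d ∨ c): β-rule — branch into ¬d  //  c.
                  branch 2.1.1.1.1 (add ¬d):
                    × closes — contains both d and ¬d.
                  branch 2.1.1.1.2 (add c):
                    ○ open, literals {a=T, c=T, d=T, e=T}.
              branch 2.1.1.2 (add c):
                ¬¬(¬d ∨ c): β-rule — branch into ¬d  //  c.
                  branch 2.1.1.2.1 (add ¬d):
                    ○ open, literals {a=T, c=T, d=F, e=T}.
                  branch 2.1.1.2.2 (add c):
                    ○ open, literals {a=T, c=T, e=T}.
          branch 2.1.2 (add b):
            (d ∨ c): β-rule — branch into d  //  c.
              branch 2.1.2.1 (add d):
                ○ open, literals {a=T, b=T, d=T, e=T}.
              branch 2.1.2.2 (add c):
                ○ open, literals {a=T, b=T, c=T, e=T}.
      branch 2.2 (add ¬a, ¬e):
        (¬(¬d ∨ c) → b): β-rule — branch into ¬¬(¬d ∨ c)  //  b.
          branch 2.2.1 (add ¬¬(¬d ∨ c)):
            (d ∨ c): β-rule — branch into d  //  c.
              branch 2.2.1.1 (add d):
                ¬¬(¬d ∨ c): β-rule — branch into ¬d  //  c.
                  branch 2.2.1.1.1 (add ¬d):
                    × closes — contains both d and ¬d.
                  branch 2.2.1.1.2 (add c):
                    ○ open, literals {a=F, c=T, d=T, e=F}.
              branch 2.2.1.2 (add c):
                ¬¬(¬d ∨ c): β-rule — branch into ¬d  //  c.
                  branch 2.2.1.2.1 (add ¬d):
                    ○ open, literals {a=F, c=T, d=F, e=F}.
                  branch 2.2.1.2.2 (add c):
                    ○ open, literals {a=F, c=T, e=F}.
          branch 2.2.2 (add b):
            (d ∨ c): β-rule — branch into d  //  c.
              branch 2.2.2.1 (add d):
                ○ open, literals {a=F, b=T, d=T, e=F}.
              branch 2.2.2.2 (add c):
                ○ open, literals {a=F, b=T, c=T, e=F}.
2 branches closed, 16 open.
Each open branch fixes some atoms; the unmentioned ones are free. Counting distinct full assignments: branch {a=T, d=F, e=T, f=F} (c, b) contributes 4 new; branch {a=T, c=T, d=F, e=T, f=F} (b) contributes 0 new; branch {a=T, b=T, d=F, e=T, f=F} (c) contributes 0 new; branch {a=F, d=F, e=F, f=F} (c, b) contributes 4 new; branch {a=F, c=T, d=F, e=F, f=F} (b) contributes 0 new; branch {a=F, b=T, d=F, e=F, f=F} (c) contributes 0 new; branch {a=T, c=T, d=T, e=T} (f, b) contributes 4 new; branch {a=T, c=T, d=F, e=T} (f, b) contributes 2 new; branch {a=T, c=T, e=T} (d, f, b) contributes 0 new; branch {a=T, b=T, d=T, e=T} (f, c) contributes 2 new; branch {a=T, b=T, c=T, e=T} (d, f) contributes 0 new; branch {a=F, c=T, d=T, e=F} (f, b) contributes 4 new; branch {a=F, c=T, d=F, e=F} (f, b) contributes 2 new; branch {a=F, c=T, e=F} (d, f, b) contributes 0 new; branch {a=F, b=T, d=T, e=F} (f, c) contributes 2 new; branch {a=F, b=T, c=T, e=F} (d, f) contributes 0 new. Total: 24.

24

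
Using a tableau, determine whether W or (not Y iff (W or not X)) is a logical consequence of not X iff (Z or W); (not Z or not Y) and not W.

No

Initial set: {(not X iff (Z or W)); ((not Z or not Y) and not W); not (W or (not Y iff (W or not X)))}.
((not Z or not Y) and not W): α-rule — add (not Z or not Y), not W.
not (W or (not Y iff (W or not X))): α-rule — add not W, not (not Y iff (W or not X)).
(not X iff (Z or W)): β-rule — branch into not X, (Z or W)  //  not not X, not (Z or W).
  branch 1 (add not X, (Z or W)):
    (not Z or not Y): β-rule — branch into not Z  //  not Y.
      branch 1.1 (add not Z):
        not (not Y iff (W or not X)): β-rule — branch into not Y, not (W or not X)  //  not not Y, (W or not X).
          branch 1.1.1 (add not Y, not (W or not X)):
            not (W or not X): α-rule — add not W, not not X.
            × closes — contains both X and not X.
          branch 1.1.2 (add not not Y, (W or not X)):
            (Z or W): β-rule — branch into Z  //  W.
              branch 1.1.2.1 (add Z):
                × closes — contains both Z and not Z.
              branch 1.1.2.2 (add W):
                × closes — contains both W and not W.
      branch 1.2 (add not Y):
        not (not Y iff (W or not X)): β-rule — branch into not Y, not (W or not X)  //  not not Y, (W or not X).
          branch 1.2.1 (add not Y, not (W or not X)):
            not (W or not X): α-rule — add not W, not not X.
            × closes — contains both X and not X.
          branch 1.2.2 (add not not Y, (W or not X)):
            × closes — contains both Y and not Y.
  branch 2 (add not not X, not (Z or W)):
    not (Z or W): α-rule — add not Z, not W.
    (not Z or not Y): β-rule — branch into not Z  //  not Y.
      branch 2.1 (add not Z):
        not (not Y iff (W or not X)): β-rule — branch into not Y, not (W or not X)  //  not not Y, (W or not X).
          branch 2.1.1 (add not Y, not (W or not X)):
            not (W or not X): α-rule — add not W, not not X.
            ○ open, literals {W=F, X=T, Y=F, Z=F}.
          branch 2.1.2 (add not not Y, (W or not X)):
            (W or not X): β-rule — branch into W  //  not X.
              branch 2.1.2.1 (add W):
                × closes — contains both W and not W.
              branch 2.1.2.2 (add not X):
                × closes — contains both X and not X.
      branch 2.2 (add not Y):
        not (not Y iff (W or not X)): β-rule — branch into not Y, not (W or not X)  //  not not Y, (W or not X).
          branch 2.2.1 (add not Y, not (W or not X)):
            not (W or not X): α-rule — add not W, not not X.
            ○ open, literals {W=F, X=T, Y=F, Z=F}.
          branch 2.2.2 (add not not Y, (W or not X)):
            × closes — contains both Y and not Y.
8 branches closed, 2 open.
An open branch gives a countermodel: W=F, X=T, Y=F, Z=F (unmentioned atoms arbitrary); the premises hold there but the conclusion fails.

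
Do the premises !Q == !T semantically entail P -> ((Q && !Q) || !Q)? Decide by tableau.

No

Initial set: {T (!Q == !T); F (P -> ((Q && !Q) || !Q))}.
F (P -> ((Q && !Q) || !Q)): α-rule — add T P, F ((Q && !Q) || !Q).
F ((Q && !Q) || !Q): α-rule — add F (Q && !Q), F !Q.
T (!Q == !T): β-rule — branch into T !Q, T !T  //  F !Q, F !T.
  branch 1 (add T !Q, T !T):
    × closes — contains both Q and !Q.
  branch 2 (add F !Q, F !T):
    F (Q && !Q): β-rule — branch into F Q  //  F !Q.
      branch 2.1 (add F Q):
        × closes — contains both Q and !Q.
      branch 2.2 (add F !Q):
        ○ open, literals {P=T, Q=T, T=T}.
2 branches closed, 1 open.
An open branch gives a countermodel: P=T, Q=T, T=T (unmentioned atoms arbitrary); the premises hold there but the conclusion fails.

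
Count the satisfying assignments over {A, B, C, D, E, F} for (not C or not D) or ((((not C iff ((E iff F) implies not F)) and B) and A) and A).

49

Initial set: {((not C or not D) or ((((not C iff ((E iff F) implies not F)) and B) and A) and A))}.
((not C or not D) or ((((not C iff ((E iff F) implies not F)) and B) and A) and A)): β-rule — branch into (not C or not D)  //  ((((not C iff ((E iff F) implies not F)) and B) and A) and A).
  branch 1 (add (not C or not D)):
    (not C or not D): β-rule — branch into not C  //  not D.
      branch 1.1 (add not C):
        ○ open, literals {C=false}.
      branch 1.2 (add not D):
        ○ open, literals {D=false}.
  branch 2 (add ((((not C iff ((E iff F) implies not F)) and B) and A) and A)):
    ((((not C iff ((E iff F) implies not F)) and B) and A) and A): α-rule — add (((not C iff ((E iff F) implies not F)) and B) and A), A.
    (((not C iff ((E iff F) implies not F)) and B) and A): α-rule — add ((not C iff ((E iff F) implies not F)) and B), A.
    ((not C iff ((E iff F) implies not F)) and B): α-rule — add (not C iff ((E iff F) implies not F)), B.
    (not C iff ((E iff F) implies not F)): β-rule — branch into not C, ((E iff F) implies not F)  //  not not C, not ((E iff F) implies not F).
      branch 2.1 (add not C, ((E iff F) implies not F)):
        ((E iff F) implies not F): β-rule — branch into not (E iff F)  //  not F.
          branch 2.1.1 (add not (E iff F)):
            not (E iff F): β-rule — branch into E, not F  //  not E, F.
              branch 2.1.1.1 (add E, not F):
                ○ open, literals {A=true, B=true, C=false, E=true, F=false}.
              branch 2.1.1.2 (add not E, F):
                ○ open, literals {A=true, B=true, C=false, E=false, F=true}.
          branch 2.1.2 (add not F):
            ○ open, literals {A=true, B=true, C=false, F=false}.
      branch 2.2 (add not not C, not ((E iff F) implies not F)):
        not ((E iff F) implies not F): α-rule — add (E iff F), not not F.
        (E iff F): β-rule — branch into E, F  //  not E, not F.
          branch 2.2.1 (add E, F):
            ○ open, literals {A=true, B=true, C=true, E=true, F=true}.
          branch 2.2.2 (add not E, not F):
            × closes — contains both F and not F.
1 branch closed, 6 open.
Each open branch fixes some atoms; the unmentioned ones are free. Counting distinct full assignments: branch {C=false} (A, B, D, E, F) contributes 32 new; branch {D=false} (A, B, C, E, F) contributes 16 new; branch {A=true, B=true, C=false, E=true, F=false} (D) contributes 0 new; branch {A=true, B=true, C=false, E=false, F=true} (D) contributes 0 new; branch {A=true, B=true, C=false, F=false} (D, E) contributes 0 new; branch {A=true, B=true, C=true, E=true, F=true} (D) contributes 1 new. Total: 49.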